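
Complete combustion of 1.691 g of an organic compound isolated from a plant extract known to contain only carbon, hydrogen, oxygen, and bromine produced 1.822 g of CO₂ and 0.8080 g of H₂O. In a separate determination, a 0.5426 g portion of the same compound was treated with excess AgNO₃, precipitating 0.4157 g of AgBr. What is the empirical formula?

C6H13BrO5

mol C = 1.822 g CO₂ ÷ 44.009 g/mol = 0.041401 mol
mol H = 2 × 0.8080 g H₂O ÷ 18.015 g/mol = 0.089703 mol
From the AgBr data: mol Br per gram of compound = (0.4157 ÷ 187.772) ÷ 0.5426 = 0.0040801 mol/g, so in the 1.691 g combustion sample mol Br = 0.0068994 mol
mass O = 1.691 − (0.49726 + 0.090421 + 0.55129) = 0.55202 g → mol O = 0.55202 ÷ 15.999 = 0.034504 mol
Divide by the smallest (0.0068994 mol): C 6.001, H 13.002, Br 1.000, O 5.001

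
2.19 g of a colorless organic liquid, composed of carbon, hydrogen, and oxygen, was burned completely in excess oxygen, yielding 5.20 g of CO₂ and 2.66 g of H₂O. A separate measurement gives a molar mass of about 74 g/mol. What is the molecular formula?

mol C = 5.20 g CO₂ ÷ 44.009 g/mol = 0.1182 mol
mol H = 2 × 2.66 g H₂O ÷ 18.015 g/mol = 0.2953 mol
mass O = 2.19 − (1.419 + 0.2977) = 0.4731 g → mol O = 0.4731 ÷ 15.999 = 0.02957 mol
Divide by the smallest (0.02957 mol): C 3.995, H 9.986, O 1.000
Empirical formula: C4H10O
Empirical-formula mass = 74.12 g/mol; 74 ÷ 74.12 ≈ 1, so the molecular formula is C4H10O.

C4H10O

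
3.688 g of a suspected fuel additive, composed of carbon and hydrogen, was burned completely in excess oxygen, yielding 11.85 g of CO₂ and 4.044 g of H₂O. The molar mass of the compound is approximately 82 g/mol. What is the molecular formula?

mol C = 11.85 g CO₂ ÷ 44.009 g/mol = 0.26926 mol
mol H = 2 × 4.044 g H₂O ÷ 18.015 g/mol = 0.44896 mol
Divide by the smallest (0.26926 mol): C 1.000, H 1.667
Multiplying each by 3 gives whole numbers: C 3.00, H 5.00
Empirical formula: C3H5
Empirical-formula mass = 41.07 g/mol; 82 ÷ 41.07 ≈ 2, so the molecular formula is C6H10.

C6H10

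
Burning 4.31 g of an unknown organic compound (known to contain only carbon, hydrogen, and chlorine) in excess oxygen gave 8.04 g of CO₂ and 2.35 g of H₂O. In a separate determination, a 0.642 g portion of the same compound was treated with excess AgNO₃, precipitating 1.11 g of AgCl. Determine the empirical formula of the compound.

C7H10Cl2

mol C = 8.04 g CO₂ ÷ 44.009 g/mol = 0.1827 mol
mol H = 2 × 2.35 g H₂O ÷ 18.015 g/mol = 0.2609 mol
From the AgCl data: mol Cl per gram of compound = (1.11 ÷ 143.318) ÷ 0.642 = 0.01206 mol/g, so in the 4.31 g combustion sample mol Cl = 0.05200 mol
Divide by the smallest (0.05200 mol): C 3.514, H 5.018, Cl 1.000
Multiplying each by 2 gives whole numbers: C 7.03, H 10.04, Cl 2.00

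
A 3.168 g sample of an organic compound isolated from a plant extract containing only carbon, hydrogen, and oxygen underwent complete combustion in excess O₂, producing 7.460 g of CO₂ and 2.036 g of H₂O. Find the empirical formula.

mol C = 7.460 g CO₂ ÷ 44.009 g/mol = 0.16951 mol
mol H = 2 × 2.036 g H₂O ÷ 18.015 g/mol = 0.22603 mol
mass O = 3.168 − (2.0360 + 0.22784) = 0.90416 g → mol O = 0.90416 ÷ 15.999 = 0.056514 mol
Divide by the smallest (0.056514 mol): C 2.999, H 4.000, O 1.000

C3H4O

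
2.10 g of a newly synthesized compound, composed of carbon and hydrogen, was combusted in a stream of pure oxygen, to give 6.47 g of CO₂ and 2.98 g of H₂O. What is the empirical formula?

C4H9

mol C = 6.47 g CO₂ ÷ 44.009 g/mol = 0.1470 mol
mol H = 2 × 2.98 g H₂O ÷ 18.015 g/mol = 0.3308 mol
Divide by the smallest (0.1470 mol): C 1.000, H 2.250
Multiplying each by 4 gives whole numbers: C 4.00, H 9.00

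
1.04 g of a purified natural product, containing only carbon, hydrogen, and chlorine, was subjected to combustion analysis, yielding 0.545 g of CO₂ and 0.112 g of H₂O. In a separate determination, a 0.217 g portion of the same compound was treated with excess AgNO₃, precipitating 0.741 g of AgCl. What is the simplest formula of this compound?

CHCl2

mol C = 0.545 g CO₂ ÷ 44.009 g/mol = 0.01238 mol
mol H = 2 × 0.112 g H₂O ÷ 18.015 g/mol = 0.01243 mol
From the AgCl data: mol Cl per gram of compound = (0.741 ÷ 143.318) ÷ 0.217 = 0.02383 mol/g, so in the 1.04 g combustion sample mol Cl = 0.02478 mol
Divide by the smallest (0.01238 mol): C 1.000, H 1.004, Cl 2.001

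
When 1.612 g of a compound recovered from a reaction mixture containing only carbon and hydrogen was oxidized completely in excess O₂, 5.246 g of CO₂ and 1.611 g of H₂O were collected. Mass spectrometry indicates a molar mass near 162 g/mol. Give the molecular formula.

C12H18

mol C = 5.246 g CO₂ ÷ 44.009 g/mol = 0.11920 mol
mol H = 2 × 1.611 g H₂O ÷ 18.015 g/mol = 0.17885 mol
Divide by the smallest (0.11920 mol): C 1.000, H 1.500
Multiplying each by 2 gives whole numbers: C 2.00, H 3.00
Empirical formula: C2H3
Empirical-formula mass = 27.05 g/mol; 162 ÷ 27.05 ≈ 6, so the molecular formula is C12H18.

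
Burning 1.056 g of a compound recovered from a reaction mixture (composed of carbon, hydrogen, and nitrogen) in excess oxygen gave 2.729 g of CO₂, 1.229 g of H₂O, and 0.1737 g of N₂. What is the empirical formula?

C5H11N

mol C = 2.729 g CO₂ ÷ 44.009 g/mol = 0.062010 mol
mol H = 2 × 1.229 g H₂O ÷ 18.015 g/mol = 0.13644 mol
mol N = 2 × 0.1737 g N₂ ÷ 28.014 g/mol = 0.012401 mol
Divide by the smallest (0.012401 mol): C 5.000, H 11.003, N 1.000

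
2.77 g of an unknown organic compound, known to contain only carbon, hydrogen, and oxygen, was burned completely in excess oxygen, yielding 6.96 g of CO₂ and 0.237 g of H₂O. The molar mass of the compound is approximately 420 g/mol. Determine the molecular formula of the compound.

C24H4O8

mol C = 6.96 g CO₂ ÷ 44.009 g/mol = 0.1581 mol
mol H = 2 × 0.237 g H₂O ÷ 18.015 g/mol = 0.02631 mol
mass O = 2.77 − (1.900 + 0.02652) = 0.8439 g → mol O = 0.8439 ÷ 15.999 = 0.05275 mol
Divide by the smallest (0.02631 mol): C 6.011, H 1.000, O 2.005
Empirical formula: C6HO2
Empirical-formula mass = 105.07 g/mol; 420 ÷ 105.07 ≈ 4, so the molecular formula is C24H4O8.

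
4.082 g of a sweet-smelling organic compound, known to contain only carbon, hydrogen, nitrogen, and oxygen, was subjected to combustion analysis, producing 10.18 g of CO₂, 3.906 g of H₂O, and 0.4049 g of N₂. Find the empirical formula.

mol C = 10.18 g CO₂ ÷ 44.009 g/mol = 0.23132 mol
mol H = 2 × 3.906 g H₂O ÷ 18.015 g/mol = 0.43364 mol
mol N = 2 × 0.4049 g N₂ ÷ 28.014 g/mol = 0.028907 mol
mass O = 4.082 − (2.7783 + 0.43711 + 0.40490) = 0.46165 g → mol O = 0.46165 ÷ 15.999 = 0.028855 mol
Divide by the smallest (0.028855 mol): C 8.016, H 15.028, N 1.002, O 1.000

C8H15NO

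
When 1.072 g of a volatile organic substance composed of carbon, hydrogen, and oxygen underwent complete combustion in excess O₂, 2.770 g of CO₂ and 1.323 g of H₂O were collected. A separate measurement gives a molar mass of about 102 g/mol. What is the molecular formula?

C6H14O

mol C = 2.770 g CO₂ ÷ 44.009 g/mol = 0.062942 mol
mol H = 2 × 1.323 g H₂O ÷ 18.015 g/mol = 0.14688 mol
mass O = 1.072 − (0.75599 + 0.14805) = 0.16795 g → mol O = 0.16795 ÷ 15.999 = 0.010498 mol
Divide by the smallest (0.010498 mol): C 5.996, H 13.991, O 1.000
Empirical formula: C6H14O
Empirical-formula mass = 102.18 g/mol; 102 ÷ 102.18 ≈ 1, so the molecular formula is C6H14O.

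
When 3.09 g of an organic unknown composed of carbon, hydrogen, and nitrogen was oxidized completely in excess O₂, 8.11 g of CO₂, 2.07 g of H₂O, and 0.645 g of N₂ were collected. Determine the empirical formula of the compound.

mol C = 8.11 g CO₂ ÷ 44.009 g/mol = 0.1843 mol
mol H = 2 × 2.07 g H₂O ÷ 18.015 g/mol = 0.2298 mol
mol N = 2 × 0.645 g N₂ ÷ 28.014 g/mol = 0.04605 mol
Divide by the smallest (0.04605 mol): C 4.002, H 4.991, N 1.000

C4H5N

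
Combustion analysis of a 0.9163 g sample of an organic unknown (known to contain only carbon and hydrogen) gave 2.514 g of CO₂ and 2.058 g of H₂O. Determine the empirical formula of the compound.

mol C = 2.514 g CO₂ ÷ 44.009 g/mol = 0.057125 mol
mol H = 2 × 2.058 g H₂O ÷ 18.015 g/mol = 0.22848 mol
Divide by the smallest (0.057125 mol): C 1.000, H 4.000

CH4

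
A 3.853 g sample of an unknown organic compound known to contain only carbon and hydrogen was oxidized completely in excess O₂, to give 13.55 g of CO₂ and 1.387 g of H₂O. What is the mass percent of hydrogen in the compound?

4.03%

mol C = 13.55 g CO₂ ÷ 44.009 g/mol = 0.30789 mol
mol H = 2 × 1.387 g H₂O ÷ 18.015 g/mol = 0.15398 mol
mass % H = 0.15521 g ÷ 3.853 g × 100%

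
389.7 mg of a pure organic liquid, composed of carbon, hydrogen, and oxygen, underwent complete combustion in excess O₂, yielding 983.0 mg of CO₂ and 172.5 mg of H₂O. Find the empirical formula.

C7H6O2

mol C = 0.9830 g CO₂ ÷ 44.009 g/mol = 0.022336 mol
mol H = 2 × 0.1725 g H₂O ÷ 18.015 g/mol = 0.019151 mol
mass O = 0.3897 − (0.26828 + 0.019304) = 0.10211 g → mol O = 0.10211 ÷ 15.999 = 0.0063825 mol
Divide by the smallest (0.0063825 mol): C 3.500, H 3.000, O 1.000
Multiplying each by 2 gives whole numbers: C 7.00, H 6.00, O 2.00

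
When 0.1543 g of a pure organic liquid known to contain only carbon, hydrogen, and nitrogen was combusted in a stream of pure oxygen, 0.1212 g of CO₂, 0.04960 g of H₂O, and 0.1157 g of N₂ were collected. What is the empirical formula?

CH2N3

mol C = 0.1212 g CO₂ ÷ 44.009 g/mol = 0.0027540 mol
mol H = 2 × 0.04960 g H₂O ÷ 18.015 g/mol = 0.0055065 mol
mol N = 2 × 0.1157 g N₂ ÷ 28.014 g/mol = 0.0082602 mol
Divide by the smallest (0.0027540 mol): C 1.000, H 1.999, N 2.999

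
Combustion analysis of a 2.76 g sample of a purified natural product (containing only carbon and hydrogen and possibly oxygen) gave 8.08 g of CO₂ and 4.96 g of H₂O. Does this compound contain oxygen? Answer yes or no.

no

mol C = 8.08 g CO₂ ÷ 44.009 g/mol = 0.1836 mol
mol H = 2 × 4.96 g H₂O ÷ 18.015 g/mol = 0.5507 mol
C and H together account for 2.760 g — essentially the entire 2.76 g sample — so the compound contains no oxygen.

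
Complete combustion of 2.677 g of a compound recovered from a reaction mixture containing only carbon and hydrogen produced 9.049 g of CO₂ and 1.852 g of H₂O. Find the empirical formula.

mol C = 9.049 g CO₂ ÷ 44.009 g/mol = 0.20562 mol
mol H = 2 × 1.852 g H₂O ÷ 18.015 g/mol = 0.20561 mol
Divide by the smallest (0.20561 mol): C 1.000, H 1.000

CH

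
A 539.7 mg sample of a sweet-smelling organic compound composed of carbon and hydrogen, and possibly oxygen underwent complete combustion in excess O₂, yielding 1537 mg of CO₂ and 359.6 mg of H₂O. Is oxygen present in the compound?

yes

mol C = 1.537 g CO₂ ÷ 44.009 g/mol = 0.034925 mol
mol H = 2 × 0.3596 g H₂O ÷ 18.015 g/mol = 0.039922 mol
C and H account for only 0.45972 g of the 0.5397 g sample; the remaining 0.079978 g must be oxygen.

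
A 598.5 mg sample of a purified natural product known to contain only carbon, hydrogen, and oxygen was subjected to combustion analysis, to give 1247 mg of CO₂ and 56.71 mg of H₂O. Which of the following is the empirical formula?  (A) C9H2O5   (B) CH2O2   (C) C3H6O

mol C = 1.247 g CO₂ ÷ 44.009 g/mol = 0.028335 mol
mol H = 2 × 0.05671 g H₂O ÷ 18.015 g/mol = 0.0062959 mol
mass O = 0.5985 − (0.34033 + 0.0063462) = 0.25182 g → mol O = 0.25182 ÷ 15.999 = 0.015740 mol
Divide by the smallest (0.0062959 mol): C 4.501, H 1.000, O 2.500
Multiplying each by 2 gives whole numbers: C 9.00, H 2.00, O 5.00

(A) C9H2O5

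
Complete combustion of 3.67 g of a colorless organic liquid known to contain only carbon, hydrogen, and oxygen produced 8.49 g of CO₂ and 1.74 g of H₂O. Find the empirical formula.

C8H8O3

mol C = 8.49 g CO₂ ÷ 44.009 g/mol = 0.1929 mol
mol H = 2 × 1.74 g H₂O ÷ 18.015 g/mol = 0.1932 mol
mass O = 3.67 − (2.317 + 0.1947) = 1.158 g → mol O = 1.158 ÷ 15.999 = 0.07239 mol
Divide by the smallest (0.07239 mol): C 2.665, H 2.668, O 1.000
Multiplying each by 3 gives whole numbers: C 7.99, H 8.01, O 3.00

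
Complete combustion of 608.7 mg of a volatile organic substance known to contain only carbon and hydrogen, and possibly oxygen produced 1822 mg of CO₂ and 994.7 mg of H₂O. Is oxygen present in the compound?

no

mol C = 1.822 g CO₂ ÷ 44.009 g/mol = 0.041401 mol
mol H = 2 × 0.9947 g H₂O ÷ 18.015 g/mol = 0.11043 mol
C and H together account for 0.60858 g — essentially the entire 0.6087 g sample — so the compound contains no oxygen.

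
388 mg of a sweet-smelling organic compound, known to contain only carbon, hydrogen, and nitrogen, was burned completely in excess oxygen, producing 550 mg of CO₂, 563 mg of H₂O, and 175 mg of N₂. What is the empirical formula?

mol C = 0.550 g CO₂ ÷ 44.009 g/mol = 0.01250 mol
mol H = 2 × 0.563 g H₂O ÷ 18.015 g/mol = 0.06250 mol
mol N = 2 × 0.175 g N₂ ÷ 28.014 g/mol = 0.01249 mol
Divide by the smallest (0.01249 mol): C 1.000, H 5.003, N 1.000

CH5N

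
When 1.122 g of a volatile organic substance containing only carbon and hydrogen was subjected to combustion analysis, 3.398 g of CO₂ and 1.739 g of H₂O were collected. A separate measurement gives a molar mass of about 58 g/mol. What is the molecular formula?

C4H10

mol C = 3.398 g CO₂ ÷ 44.009 g/mol = 0.077211 mol
mol H = 2 × 1.739 g H₂O ÷ 18.015 g/mol = 0.19306 mol
Divide by the smallest (0.077211 mol): C 1.000, H 2.500
Multiplying each by 2 gives whole numbers: C 2.00, H 5.00
Empirical formula: C2H5
Empirical-formula mass = 29.06 g/mol; 58 ÷ 29.06 ≈ 2, so the molecular formula is C4H10.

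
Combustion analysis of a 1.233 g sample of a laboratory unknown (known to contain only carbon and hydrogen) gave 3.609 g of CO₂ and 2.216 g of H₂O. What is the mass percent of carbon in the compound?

mol C = 3.609 g CO₂ ÷ 44.009 g/mol = 0.082006 mol
mol H = 2 × 2.216 g H₂O ÷ 18.015 g/mol = 0.24602 mol
mass % C = 0.98497 g ÷ 1.233 g × 100%

79.88%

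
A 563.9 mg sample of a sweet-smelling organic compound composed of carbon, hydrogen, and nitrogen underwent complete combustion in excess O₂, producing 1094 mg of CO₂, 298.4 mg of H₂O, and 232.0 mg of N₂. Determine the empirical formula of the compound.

C3H4N2

mol C = 1.094 g CO₂ ÷ 44.009 g/mol = 0.024859 mol
mol H = 2 × 0.2984 g H₂O ÷ 18.015 g/mol = 0.033128 mol
mol N = 2 × 0.2320 g N₂ ÷ 28.014 g/mol = 0.016563 mol
Divide by the smallest (0.016563 mol): C 1.501, H 2.000, N 1.000
Multiplying each by 2 gives whole numbers: C 3.00, H 4.00, N 2.00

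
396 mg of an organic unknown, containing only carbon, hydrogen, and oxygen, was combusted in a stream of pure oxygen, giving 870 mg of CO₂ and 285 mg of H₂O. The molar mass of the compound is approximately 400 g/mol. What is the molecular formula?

C20H32O8

mol C = 0.870 g CO₂ ÷ 44.009 g/mol = 0.01977 mol
mol H = 2 × 0.285 g H₂O ÷ 18.015 g/mol = 0.03164 mol
mass O = 0.396 − (0.2374 + 0.03189) = 0.1267 g → mol O = 0.1267 ÷ 15.999 = 0.007917 mol
Divide by the smallest (0.007917 mol): C 2.497, H 3.996, O 1.000
Multiplying each by 2 gives whole numbers: C 4.99, H 7.99, O 2.00
Empirical formula: C5H8O2
Empirical-formula mass = 100.12 g/mol; 400 ÷ 100.12 ≈ 4, so the molecular formula is C20H32O8.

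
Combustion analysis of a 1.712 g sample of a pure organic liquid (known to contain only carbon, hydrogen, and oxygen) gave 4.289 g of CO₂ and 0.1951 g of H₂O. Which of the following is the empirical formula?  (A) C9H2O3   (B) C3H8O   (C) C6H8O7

mol C = 4.289 g CO₂ ÷ 44.009 g/mol = 0.097457 mol
mol H = 2 × 0.1951 g H₂O ÷ 18.015 g/mol = 0.021660 mol
mass O = 1.712 − (1.1706 + 0.021833) = 0.51961 g → mol O = 0.51961 ÷ 15.999 = 0.032477 mol
Divide by the smallest (0.021660 mol): C 4.499, H 1.000, O 1.499
Multiplying each by 2 gives whole numbers: C 9.00, H 2.00, O 3.00

(A) C9H2O3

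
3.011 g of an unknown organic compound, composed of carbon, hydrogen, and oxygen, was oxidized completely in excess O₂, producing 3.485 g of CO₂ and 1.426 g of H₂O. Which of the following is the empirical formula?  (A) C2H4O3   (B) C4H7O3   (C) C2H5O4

(A) C2H4O3

mol C = 3.485 g CO₂ ÷ 44.009 g/mol = 0.079188 mol
mol H = 2 × 1.426 g H₂O ÷ 18.015 g/mol = 0.15831 mol
mass O = 3.011 − (0.95113 + 0.15958) = 1.9003 g → mol O = 1.9003 ÷ 15.999 = 0.11878 mol
Divide by the smallest (0.079188 mol): C 1.000, H 1.999, O 1.500
Multiplying each by 2 gives whole numbers: C 2.00, H 4.00, O 3.00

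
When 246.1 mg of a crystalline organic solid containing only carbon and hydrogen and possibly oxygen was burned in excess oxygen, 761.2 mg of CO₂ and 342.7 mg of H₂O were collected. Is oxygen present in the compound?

mol C = 0.7612 g CO₂ ÷ 44.009 g/mol = 0.017296 mol
mol H = 2 × 0.3427 g H₂O ÷ 18.015 g/mol = 0.038046 mol
C and H together account for 0.24610 g — essentially the entire 0.2461 g sample — so the compound contains no oxygen.

no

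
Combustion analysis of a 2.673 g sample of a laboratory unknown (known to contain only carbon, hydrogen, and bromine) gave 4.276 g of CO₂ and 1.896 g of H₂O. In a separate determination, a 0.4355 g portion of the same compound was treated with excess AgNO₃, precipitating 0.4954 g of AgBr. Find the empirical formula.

mol C = 4.276 g CO₂ ÷ 44.009 g/mol = 0.097162 mol
mol H = 2 × 1.896 g H₂O ÷ 18.015 g/mol = 0.21049 mol
From the AgBr data: mol Br per gram of compound = (0.4954 ÷ 187.772) ÷ 0.4355 = 0.0060581 mol/g, so in the 2.673 g combustion sample mol Br = 0.016193 mol
Divide by the smallest (0.016193 mol): C 6.000, H 12.999, Br 1.000

C6H13Br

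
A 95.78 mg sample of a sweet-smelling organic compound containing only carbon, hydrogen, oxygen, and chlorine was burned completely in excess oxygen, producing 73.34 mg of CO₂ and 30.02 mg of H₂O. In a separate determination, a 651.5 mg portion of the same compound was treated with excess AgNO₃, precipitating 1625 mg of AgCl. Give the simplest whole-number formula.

mol C = 0.07334 g CO₂ ÷ 44.009 g/mol = 0.0016665 mol
mol H = 2 × 0.03002 g H₂O ÷ 18.015 g/mol = 0.0033328 mol
From the AgCl data: mol Cl per gram of compound = (1.625 ÷ 143.318) ÷ 0.6515 = 0.017404 mol/g, so in the 0.09578 g combustion sample mol Cl = 0.0016669 mol
mass O = 0.09578 − (0.020016 + 0.0033594 + 0.059092) = 0.013312 g → mol O = 0.013312 ÷ 15.999 = 0.00083208 mol
Divide by the smallest (0.00083208 mol): C 2.003, H 4.005, Cl 2.003, O 1.000

C2H4Cl2O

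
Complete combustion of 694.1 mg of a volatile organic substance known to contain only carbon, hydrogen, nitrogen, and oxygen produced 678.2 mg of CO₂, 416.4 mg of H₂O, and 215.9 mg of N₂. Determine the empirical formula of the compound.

CH3NO

mol C = 0.6782 g CO₂ ÷ 44.009 g/mol = 0.015410 mol
mol H = 2 × 0.4164 g H₂O ÷ 18.015 g/mol = 0.046228 mol
mol N = 2 × 0.2159 g N₂ ÷ 28.014 g/mol = 0.015414 mol
mass O = 0.6941 − (0.18510 + 0.046598 + 0.21590) = 0.24651 g → mol O = 0.24651 ÷ 15.999 = 0.015408 mol
Divide by the smallest (0.015408 mol): C 1.000, H 3.000, N 1.000, O 1.000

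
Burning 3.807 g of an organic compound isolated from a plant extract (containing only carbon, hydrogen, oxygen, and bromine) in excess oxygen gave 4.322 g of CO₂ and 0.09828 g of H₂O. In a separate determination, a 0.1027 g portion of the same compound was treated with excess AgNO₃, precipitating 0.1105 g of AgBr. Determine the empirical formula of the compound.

C9HBr2O5

mol C = 4.322 g CO₂ ÷ 44.009 g/mol = 0.098207 mol
mol H = 2 × 0.09828 g H₂O ÷ 18.015 g/mol = 0.010911 mol
From the AgBr data: mol Br per gram of compound = (0.1105 ÷ 187.772) ÷ 0.1027 = 0.0057301 mol/g, so in the 3.807 g combustion sample mol Br = 0.021814 mol
mass O = 3.807 − (1.1796 + 0.010998 + 1.7431) = 0.87338 g → mol O = 0.87338 ÷ 15.999 = 0.054589 mol
Divide by the smallest (0.010911 mol): C 9.001, H 1.000, Br 1.999, O 5.003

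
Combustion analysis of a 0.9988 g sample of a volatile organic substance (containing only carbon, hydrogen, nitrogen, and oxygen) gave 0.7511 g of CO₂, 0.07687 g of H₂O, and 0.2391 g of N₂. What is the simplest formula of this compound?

C2HN2O4

mol C = 0.7511 g CO₂ ÷ 44.009 g/mol = 0.017067 mol
mol H = 2 × 0.07687 g H₂O ÷ 18.015 g/mol = 0.0085340 mol
mol N = 2 × 0.2391 g N₂ ÷ 28.014 g/mol = 0.017070 mol
mass O = 0.9988 − (0.20499 + 0.0086023 + 0.23910) = 0.54611 g → mol O = 0.54611 ÷ 15.999 = 0.034134 mol
Divide by the smallest (0.0085340 mol): C 2.000, H 1.000, N 2.000, O 4.000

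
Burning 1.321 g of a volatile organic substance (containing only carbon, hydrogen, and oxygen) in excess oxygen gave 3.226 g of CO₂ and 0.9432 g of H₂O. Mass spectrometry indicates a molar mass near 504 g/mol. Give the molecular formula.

C28H40O8

mol C = 3.226 g CO₂ ÷ 44.009 g/mol = 0.073303 mol
mol H = 2 × 0.9432 g H₂O ÷ 18.015 g/mol = 0.10471 mol
mass O = 1.321 − (0.88044 + 0.10555) = 0.33500 g → mol O = 0.33500 ÷ 15.999 = 0.020939 mol
Divide by the smallest (0.020939 mol): C 3.501, H 5.001, O 1.000
Multiplying each by 2 gives whole numbers: C 7.00, H 10.00, O 2.00
Empirical formula: C7H10O2
Empirical-formula mass = 126.16 g/mol; 504 ÷ 126.16 ≈ 4, so the molecular formula is C28H40O8.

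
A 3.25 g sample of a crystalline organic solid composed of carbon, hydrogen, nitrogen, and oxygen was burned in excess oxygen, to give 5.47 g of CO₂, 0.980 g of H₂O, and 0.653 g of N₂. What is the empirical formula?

mol C = 5.47 g CO₂ ÷ 44.009 g/mol = 0.1243 mol
mol H = 2 × 0.980 g H₂O ÷ 18.015 g/mol = 0.1088 mol
mol N = 2 × 0.653 g N₂ ÷ 28.014 g/mol = 0.04662 mol
mass O = 3.25 − (1.493 + 0.1097 + 0.6530) = 0.9945 g → mol O = 0.9945 ÷ 15.999 = 0.06216 mol
Divide by the smallest (0.04662 mol): C 2.666, H 2.334, N 1.000, O 1.333
Multiplying each by 3 gives whole numbers: C 8.00, H 7.00, N 3.00, O 4.00

C8H7N3O4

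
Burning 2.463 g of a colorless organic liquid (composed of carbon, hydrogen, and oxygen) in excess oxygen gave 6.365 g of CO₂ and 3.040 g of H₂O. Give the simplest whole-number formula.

C6H14O

mol C = 6.365 g CO₂ ÷ 44.009 g/mol = 0.14463 mol
mol H = 2 × 3.040 g H₂O ÷ 18.015 g/mol = 0.33750 mol
mass O = 2.463 − (1.7371 + 0.34020) = 0.38566 g → mol O = 0.38566 ÷ 15.999 = 0.024105 mol
Divide by the smallest (0.024105 mol): C 6.000, H 14.001, O 1.000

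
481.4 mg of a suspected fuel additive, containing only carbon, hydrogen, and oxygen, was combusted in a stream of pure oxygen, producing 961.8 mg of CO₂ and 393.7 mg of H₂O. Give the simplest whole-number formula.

C2H4O

mol C = 0.9618 g CO₂ ÷ 44.009 g/mol = 0.021855 mol
mol H = 2 × 0.3937 g H₂O ÷ 18.015 g/mol = 0.043708 mol
mass O = 0.4814 − (0.26250 + 0.044058) = 0.17485 g → mol O = 0.17485 ÷ 15.999 = 0.010929 mol
Divide by the smallest (0.010929 mol): C 2.000, H 3.999, O 1.000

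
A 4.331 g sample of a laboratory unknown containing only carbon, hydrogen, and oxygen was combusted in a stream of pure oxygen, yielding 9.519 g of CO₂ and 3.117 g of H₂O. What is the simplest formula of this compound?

mol C = 9.519 g CO₂ ÷ 44.009 g/mol = 0.21630 mol
mol H = 2 × 3.117 g H₂O ÷ 18.015 g/mol = 0.34604 mol
mass O = 4.331 − (2.5979 + 0.34881) = 1.3842 g → mol O = 1.3842 ÷ 15.999 = 0.086521 mol
Divide by the smallest (0.086521 mol): C 2.500, H 4.000, O 1.000
Multiplying each by 2 gives whole numbers: C 5.00, H 8.00, O 2.00

C5H8O2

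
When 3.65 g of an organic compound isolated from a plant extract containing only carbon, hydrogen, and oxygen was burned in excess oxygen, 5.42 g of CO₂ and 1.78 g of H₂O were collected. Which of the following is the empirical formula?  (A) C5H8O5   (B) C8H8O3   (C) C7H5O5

(A) C5H8O5

mol C = 5.42 g CO₂ ÷ 44.009 g/mol = 0.1232 mol
mol H = 2 × 1.78 g H₂O ÷ 18.015 g/mol = 0.1976 mol
mass O = 3.65 − (1.479 + 0.1992) = 1.972 g → mol O = 1.972 ÷ 15.999 = 0.1232 mol
Divide by the smallest (0.1232 mol): C 1.000, H 1.605, O 1.001
Multiplying each by 5 gives whole numbers: C 5.00, H 8.02, O 5.00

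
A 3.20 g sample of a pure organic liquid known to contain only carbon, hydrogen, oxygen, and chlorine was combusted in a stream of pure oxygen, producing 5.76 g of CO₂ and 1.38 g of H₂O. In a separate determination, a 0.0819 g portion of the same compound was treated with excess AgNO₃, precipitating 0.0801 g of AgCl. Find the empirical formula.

mol C = 5.76 g CO₂ ÷ 44.009 g/mol = 0.1309 mol
mol H = 2 × 1.38 g H₂O ÷ 18.015 g/mol = 0.1532 mol
From the AgCl data: mol Cl per gram of compound = (0.0801 ÷ 143.318) ÷ 0.0819 = 0.006824 mol/g, so in the 3.20 g combustion sample mol Cl = 0.02184 mol
mass O = 3.20 − (1.572 + 0.1544 + 0.7741) = 0.6994 g → mol O = 0.6994 ÷ 15.999 = 0.04372 mol
Divide by the smallest (0.02184 mol): C 5.994, H 7.016, Cl 1.000, O 2.002

C6H7ClO2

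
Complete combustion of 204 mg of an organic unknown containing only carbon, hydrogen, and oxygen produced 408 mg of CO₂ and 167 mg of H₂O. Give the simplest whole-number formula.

C2H4O

mol C = 0.408 g CO₂ ÷ 44.009 g/mol = 0.009271 mol
mol H = 2 × 0.167 g H₂O ÷ 18.015 g/mol = 0.01854 mol
mass O = 0.204 − (0.1114 + 0.01869) = 0.07396 g → mol O = 0.07396 ÷ 15.999 = 0.004623 mol
Divide by the smallest (0.004623 mol): C 2.005, H 4.011, O 1.000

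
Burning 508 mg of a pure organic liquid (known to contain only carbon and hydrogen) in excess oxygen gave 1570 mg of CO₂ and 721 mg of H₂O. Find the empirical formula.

C4H9

mol C = 1.57 g CO₂ ÷ 44.009 g/mol = 0.03567 mol
mol H = 2 × 0.721 g H₂O ÷ 18.015 g/mol = 0.08004 mol
Divide by the smallest (0.03567 mol): C 1.000, H 2.244
Multiplying each by 4 gives whole numbers: C 4.00, H 8.97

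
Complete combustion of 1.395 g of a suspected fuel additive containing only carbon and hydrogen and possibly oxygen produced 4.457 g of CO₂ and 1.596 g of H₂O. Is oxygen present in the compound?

no

mol C = 4.457 g CO₂ ÷ 44.009 g/mol = 0.10127 mol
mol H = 2 × 1.596 g H₂O ÷ 18.015 g/mol = 0.17719 mol
C and H together account for 1.3950 g — essentially the entire 1.395 g sample — so the compound contains no oxygen.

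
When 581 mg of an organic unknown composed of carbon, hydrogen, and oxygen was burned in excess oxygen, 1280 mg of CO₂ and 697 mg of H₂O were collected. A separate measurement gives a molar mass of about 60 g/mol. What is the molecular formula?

mol C = 1.28 g CO₂ ÷ 44.009 g/mol = 0.02908 mol
mol H = 2 × 0.697 g H₂O ÷ 18.015 g/mol = 0.07738 mol
mass O = 0.581 − (0.3493 + 0.07800) = 0.1537 g → mol O = 0.1537 ÷ 15.999 = 0.009604 mol
Divide by the smallest (0.009604 mol): C 3.028, H 8.057, O 1.000
Empirical formula: C3H8O
Empirical-formula mass = 60.10 g/mol; 60 ÷ 60.10 ≈ 1, so the molecular formula is C3H8O.

C3H8O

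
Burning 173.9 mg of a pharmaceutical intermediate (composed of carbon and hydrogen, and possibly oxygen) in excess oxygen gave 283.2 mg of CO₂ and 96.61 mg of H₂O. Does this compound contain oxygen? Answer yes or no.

mol C = 0.2832 g CO₂ ÷ 44.009 g/mol = 0.0064350 mol
mol H = 2 × 0.09661 g H₂O ÷ 18.015 g/mol = 0.010726 mol
C and H account for only 0.088103 g of the 0.1739 g sample; the remaining 0.085797 g must be oxygen.

yes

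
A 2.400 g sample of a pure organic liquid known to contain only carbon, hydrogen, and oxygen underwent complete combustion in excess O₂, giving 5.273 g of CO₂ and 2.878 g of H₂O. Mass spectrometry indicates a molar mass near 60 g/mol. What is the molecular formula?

C3H8O

mol C = 5.273 g CO₂ ÷ 44.009 g/mol = 0.11982 mol
mol H = 2 × 2.878 g H₂O ÷ 18.015 g/mol = 0.31951 mol
mass O = 2.400 − (1.4391 + 0.32207) = 0.63882 g → mol O = 0.63882 ÷ 15.999 = 0.039929 mol
Divide by the smallest (0.039929 mol): C 3.001, H 8.002, O 1.000
Empirical formula: C3H8O
Empirical-formula mass = 60.10 g/mol; 60 ÷ 60.10 ≈ 1, so the molecular formula is C3H8O.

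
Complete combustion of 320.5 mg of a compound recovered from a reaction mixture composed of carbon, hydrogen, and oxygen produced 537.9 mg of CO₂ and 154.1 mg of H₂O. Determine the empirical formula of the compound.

C5H7O4

mol C = 0.5379 g CO₂ ÷ 44.009 g/mol = 0.012222 mol
mol H = 2 × 0.1541 g H₂O ÷ 18.015 g/mol = 0.017108 mol
mass O = 0.3205 − (0.14680 + 0.017245) = 0.15645 g → mol O = 0.15645 ÷ 15.999 = 0.0097788 mol
Divide by the smallest (0.0097788 mol): C 1.250, H 1.749, O 1.000
Multiplying each by 4 gives whole numbers: C 5.00, H 7.00, O 4.00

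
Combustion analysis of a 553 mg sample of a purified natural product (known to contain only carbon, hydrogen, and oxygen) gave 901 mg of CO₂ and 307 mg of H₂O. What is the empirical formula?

mol C = 0.901 g CO₂ ÷ 44.009 g/mol = 0.02047 mol
mol H = 2 × 0.307 g H₂O ÷ 18.015 g/mol = 0.03408 mol
mass O = 0.553 − (0.2459 + 0.03436) = 0.2727 g → mol O = 0.2727 ÷ 15.999 = 0.01705 mol
Divide by the smallest (0.01705 mol): C 1.201, H 1.999, O 1.000
Multiplying each by 5 gives whole numbers: C 6.00, H 10.00, O 5.00

C6H10O5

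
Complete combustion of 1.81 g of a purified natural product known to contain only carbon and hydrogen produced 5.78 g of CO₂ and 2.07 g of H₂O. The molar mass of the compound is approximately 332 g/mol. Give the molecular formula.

mol C = 5.78 g CO₂ ÷ 44.009 g/mol = 0.1313 mol
mol H = 2 × 2.07 g H₂O ÷ 18.015 g/mol = 0.2298 mol
Divide by the smallest (0.1313 mol): C 1.000, H 1.750
Multiplying each by 4 gives whole numbers: C 4.00, H 7.00
Empirical formula: C4H7
Empirical-formula mass = 55.10 g/mol; 332 ÷ 55.10 ≈ 6, so the molecular formula is C24H42.

C24H42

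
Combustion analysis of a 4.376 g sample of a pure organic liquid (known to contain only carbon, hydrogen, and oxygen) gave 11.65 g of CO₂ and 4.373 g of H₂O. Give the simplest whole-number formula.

C6H11O

mol C = 11.65 g CO₂ ÷ 44.009 g/mol = 0.26472 mol
mol H = 2 × 4.373 g H₂O ÷ 18.015 g/mol = 0.48548 mol
mass O = 4.376 − (3.1795 + 0.48937) = 0.70710 g → mol O = 0.70710 ÷ 15.999 = 0.044196 mol
Divide by the smallest (0.044196 mol): C 5.990, H 10.985, O 1.000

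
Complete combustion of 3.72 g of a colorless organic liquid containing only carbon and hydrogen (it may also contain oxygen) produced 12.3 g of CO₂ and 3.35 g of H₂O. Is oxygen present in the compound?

no

mol C = 12.3 g CO₂ ÷ 44.009 g/mol = 0.2795 mol
mol H = 2 × 3.35 g H₂O ÷ 18.015 g/mol = 0.3719 mol
C and H together account for 3.732 g — essentially the entire 3.72 g sample — so the compound contains no oxygen.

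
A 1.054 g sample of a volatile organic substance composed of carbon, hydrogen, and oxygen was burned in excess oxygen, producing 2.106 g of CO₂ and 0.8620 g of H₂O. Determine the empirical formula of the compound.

mol C = 2.106 g CO₂ ÷ 44.009 g/mol = 0.047854 mol
mol H = 2 × 0.8620 g H₂O ÷ 18.015 g/mol = 0.095698 mol
mass O = 1.054 − (0.57477 + 0.096464) = 0.38276 g → mol O = 0.38276 ÷ 15.999 = 0.023924 mol
Divide by the smallest (0.023924 mol): C 2.000, H 4.000, O 1.000

C2H4O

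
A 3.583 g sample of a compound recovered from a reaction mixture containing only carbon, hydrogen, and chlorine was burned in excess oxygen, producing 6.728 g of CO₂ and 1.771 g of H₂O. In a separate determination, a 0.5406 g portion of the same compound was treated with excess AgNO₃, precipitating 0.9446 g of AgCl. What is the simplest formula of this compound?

C7H9Cl2

mol C = 6.728 g CO₂ ÷ 44.009 g/mol = 0.15288 mol
mol H = 2 × 1.771 g H₂O ÷ 18.015 g/mol = 0.19661 mol
From the AgCl data: mol Cl per gram of compound = (0.9446 ÷ 143.318) ÷ 0.5406 = 0.012192 mol/g, so in the 3.583 g combustion sample mol Cl = 0.043684 mol
Divide by the smallest (0.043684 mol): C 3.500, H 4.501, Cl 1.000
Multiplying each by 2 gives whole numbers: C 7.00, H 9.00, Cl 2.00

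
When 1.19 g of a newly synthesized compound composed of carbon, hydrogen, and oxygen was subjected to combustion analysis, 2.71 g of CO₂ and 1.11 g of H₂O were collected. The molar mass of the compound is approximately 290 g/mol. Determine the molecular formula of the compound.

C15H30O5

mol C = 2.71 g CO₂ ÷ 44.009 g/mol = 0.06158 mol
mol H = 2 × 1.11 g H₂O ÷ 18.015 g/mol = 0.1232 mol
mass O = 1.19 − (0.7396 + 0.1242) = 0.3262 g → mol O = 0.3262 ÷ 15.999 = 0.02039 mol
Divide by the smallest (0.02039 mol): C 3.021, H 6.045, O 1.000
Empirical formula: C3H6O
Empirical-formula mass = 58.08 g/mol; 290 ÷ 58.08 ≈ 5, so the molecular formula is C15H30O5.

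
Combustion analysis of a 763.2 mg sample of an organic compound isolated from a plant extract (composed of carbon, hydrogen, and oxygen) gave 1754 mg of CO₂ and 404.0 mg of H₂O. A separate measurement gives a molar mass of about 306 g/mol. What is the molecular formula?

mol C = 1.754 g CO₂ ÷ 44.009 g/mol = 0.039855 mol
mol H = 2 × 0.4040 g H₂O ÷ 18.015 g/mol = 0.044852 mol
mass O = 0.7632 − (0.47870 + 0.045210) = 0.23929 g → mol O = 0.23929 ÷ 15.999 = 0.014956 mol
Divide by the smallest (0.014956 mol): C 2.665, H 2.999, O 1.000
Multiplying each by 3 gives whole numbers: C 7.99, H 9.00, O 3.00
Empirical formula: C8H9O3
Empirical-formula mass = 153.16 g/mol; 306 ÷ 153.16 ≈ 2, so the molecular formula is C16H18O6.

C16H18O6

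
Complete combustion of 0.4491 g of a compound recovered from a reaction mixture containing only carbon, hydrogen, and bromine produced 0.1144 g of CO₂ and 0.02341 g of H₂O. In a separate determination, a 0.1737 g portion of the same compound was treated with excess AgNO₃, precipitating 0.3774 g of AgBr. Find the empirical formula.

mol C = 0.1144 g CO₂ ÷ 44.009 g/mol = 0.0025995 mol
mol H = 2 × 0.02341 g H₂O ÷ 18.015 g/mol = 0.0025989 mol
From the AgBr data: mol Br per gram of compound = (0.3774 ÷ 187.772) ÷ 0.1737 = 0.011571 mol/g, so in the 0.4491 g combustion sample mol Br = 0.0051965 mol
Divide by the smallest (0.0025989 mol): C 1.000, H 1.000, Br 1.999

CHBr2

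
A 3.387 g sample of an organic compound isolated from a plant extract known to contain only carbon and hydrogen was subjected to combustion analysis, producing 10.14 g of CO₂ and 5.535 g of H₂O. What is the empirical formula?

C3H8

mol C = 10.14 g CO₂ ÷ 44.009 g/mol = 0.23041 mol
mol H = 2 × 5.535 g H₂O ÷ 18.015 g/mol = 0.61449 mol
Divide by the smallest (0.23041 mol): C 1.000, H 2.667
Multiplying each by 3 gives whole numbers: C 3.00, H 8.00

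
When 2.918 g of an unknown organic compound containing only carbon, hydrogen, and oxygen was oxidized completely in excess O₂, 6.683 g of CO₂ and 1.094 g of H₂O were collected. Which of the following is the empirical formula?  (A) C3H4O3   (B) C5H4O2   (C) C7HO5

(B) C5H4O2

mol C = 6.683 g CO₂ ÷ 44.009 g/mol = 0.15186 mol
mol H = 2 × 1.094 g H₂O ÷ 18.015 g/mol = 0.12145 mol
mass O = 2.918 − (1.8239 + 0.12243) = 0.97164 g → mol O = 0.97164 ÷ 15.999 = 0.060731 mol
Divide by the smallest (0.060731 mol): C 2.500, H 2.000, O 1.000
Multiplying each by 2 gives whole numbers: C 5.00, H 4.00, O 2.00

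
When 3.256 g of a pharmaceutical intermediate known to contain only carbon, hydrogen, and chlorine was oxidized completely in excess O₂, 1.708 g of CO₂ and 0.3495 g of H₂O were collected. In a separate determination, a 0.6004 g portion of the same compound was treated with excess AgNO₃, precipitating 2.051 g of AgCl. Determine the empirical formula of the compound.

mol C = 1.708 g CO₂ ÷ 44.009 g/mol = 0.038810 mol
mol H = 2 × 0.3495 g H₂O ÷ 18.015 g/mol = 0.038801 mol
From the AgCl data: mol Cl per gram of compound = (2.051 ÷ 143.318) ÷ 0.6004 = 0.023835 mol/g, so in the 3.256 g combustion sample mol Cl = 0.077608 mol
Divide by the smallest (0.038801 mol): C 1.000, H 1.000, Cl 2.000

CHCl2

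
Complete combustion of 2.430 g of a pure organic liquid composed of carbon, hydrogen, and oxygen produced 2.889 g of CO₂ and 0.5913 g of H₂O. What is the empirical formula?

C2H2O3

mol C = 2.889 g CO₂ ÷ 44.009 g/mol = 0.065646 mol
mol H = 2 × 0.5913 g H₂O ÷ 18.015 g/mol = 0.065645 mol
mass O = 2.430 − (0.78847 + 0.066170) = 1.5754 g → mol O = 1.5754 ÷ 15.999 = 0.098466 mol
Divide by the smallest (0.065645 mol): C 1.000, H 1.000, O 1.500
Multiplying each by 2 gives whole numbers: C 2.00, H 2.00, O 3.00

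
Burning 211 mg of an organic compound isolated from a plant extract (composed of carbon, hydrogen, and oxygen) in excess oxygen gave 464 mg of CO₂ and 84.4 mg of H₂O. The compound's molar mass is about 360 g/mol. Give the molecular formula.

C18H16O8

mol C = 0.464 g CO₂ ÷ 44.009 g/mol = 0.01054 mol
mol H = 2 × 0.0844 g H₂O ÷ 18.015 g/mol = 0.009370 mol
mass O = 0.211 − (0.1266 + 0.009445) = 0.07492 g → mol O = 0.07492 ÷ 15.999 = 0.004683 mol
Divide by the smallest (0.004683 mol): C 2.252, H 2.001, O 1.000
Multiplying each by 4 gives whole numbers: C 9.01, H 8.00, O 4.00
Empirical formula: C9H8O4
Empirical-formula mass = 180.16 g/mol; 360 ÷ 180.16 ≈ 2, so the molecular formula is C18H16O8.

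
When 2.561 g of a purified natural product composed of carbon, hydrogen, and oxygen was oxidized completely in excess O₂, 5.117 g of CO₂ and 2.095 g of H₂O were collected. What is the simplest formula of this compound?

mol C = 5.117 g CO₂ ÷ 44.009 g/mol = 0.11627 mol
mol H = 2 × 2.095 g H₂O ÷ 18.015 g/mol = 0.23258 mol
mass O = 2.561 − (1.3965 + 0.23444) = 0.93002 g → mol O = 0.93002 ÷ 15.999 = 0.058130 mol
Divide by the smallest (0.058130 mol): C 2.000, H 4.001, O 1.000

C2H4O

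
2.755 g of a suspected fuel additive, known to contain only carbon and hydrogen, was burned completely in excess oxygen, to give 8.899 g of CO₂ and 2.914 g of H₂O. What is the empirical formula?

mol C = 8.899 g CO₂ ÷ 44.009 g/mol = 0.20221 mol
mol H = 2 × 2.914 g H₂O ÷ 18.015 g/mol = 0.32351 mol
Divide by the smallest (0.20221 mol): C 1.000, H 1.600
Multiplying each by 5 gives whole numbers: C 5.00, H 8.00

C5H8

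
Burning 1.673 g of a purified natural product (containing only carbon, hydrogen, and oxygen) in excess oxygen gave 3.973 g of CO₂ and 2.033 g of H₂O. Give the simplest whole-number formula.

C4H10O

mol C = 3.973 g CO₂ ÷ 44.009 g/mol = 0.090277 mol
mol H = 2 × 2.033 g H₂O ÷ 18.015 g/mol = 0.22570 mol
mass O = 1.673 − (1.0843 + 0.22751) = 0.36118 g → mol O = 0.36118 ÷ 15.999 = 0.022575 mol
Divide by the smallest (0.022575 mol): C 3.999, H 9.998, O 1.000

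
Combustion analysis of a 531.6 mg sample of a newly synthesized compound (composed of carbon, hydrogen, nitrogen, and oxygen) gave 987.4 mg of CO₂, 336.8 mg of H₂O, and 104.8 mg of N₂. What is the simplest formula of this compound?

C3H5NO

mol C = 0.9874 g CO₂ ÷ 44.009 g/mol = 0.022436 mol
mol H = 2 × 0.3368 g H₂O ÷ 18.015 g/mol = 0.037391 mol
mol N = 2 × 0.1048 g N₂ ÷ 28.014 g/mol = 0.0074820 mol
mass O = 0.5316 − (0.26948 + 0.037690 + 0.10480) = 0.11963 g → mol O = 0.11963 ÷ 15.999 = 0.0074772 mol
Divide by the smallest (0.0074772 mol): C 3.001, H 5.001, N 1.001, O 1.000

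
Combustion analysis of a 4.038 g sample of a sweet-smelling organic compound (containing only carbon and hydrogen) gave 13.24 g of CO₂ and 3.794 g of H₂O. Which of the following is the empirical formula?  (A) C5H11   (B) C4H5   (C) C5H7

(C) C5H7

mol C = 13.24 g CO₂ ÷ 44.009 g/mol = 0.30085 mol
mol H = 2 × 3.794 g H₂O ÷ 18.015 g/mol = 0.42120 mol
Divide by the smallest (0.30085 mol): C 1.000, H 1.400
Multiplying each by 5 gives whole numbers: C 5.00, H 7.00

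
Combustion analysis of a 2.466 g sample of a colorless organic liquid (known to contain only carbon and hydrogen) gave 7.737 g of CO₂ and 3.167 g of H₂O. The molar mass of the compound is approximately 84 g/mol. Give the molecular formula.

mol C = 7.737 g CO₂ ÷ 44.009 g/mol = 0.17580 mol
mol H = 2 × 3.167 g H₂O ÷ 18.015 g/mol = 0.35160 mol
Divide by the smallest (0.17580 mol): C 1.000, H 2.000
Empirical formula: CH2
Empirical-formula mass = 14.03 g/mol; 84 ÷ 14.03 ≈ 6, so the molecular formula is C6H12.

C6H12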